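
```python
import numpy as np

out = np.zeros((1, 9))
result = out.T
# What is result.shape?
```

(9, 1)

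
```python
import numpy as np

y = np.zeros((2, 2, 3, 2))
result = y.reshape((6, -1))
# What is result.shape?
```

(6, 4)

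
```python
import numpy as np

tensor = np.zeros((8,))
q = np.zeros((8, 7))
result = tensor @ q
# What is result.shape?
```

(7,)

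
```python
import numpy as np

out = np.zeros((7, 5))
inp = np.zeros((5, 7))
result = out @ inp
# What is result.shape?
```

(7, 7)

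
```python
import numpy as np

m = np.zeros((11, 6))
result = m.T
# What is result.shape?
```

(6, 11)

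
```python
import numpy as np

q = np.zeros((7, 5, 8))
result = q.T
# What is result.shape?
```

(8, 5, 7)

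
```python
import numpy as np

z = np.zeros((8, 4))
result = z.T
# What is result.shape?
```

(4, 8)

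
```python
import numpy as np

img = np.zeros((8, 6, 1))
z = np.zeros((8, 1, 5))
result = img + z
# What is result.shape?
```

(8, 6, 5)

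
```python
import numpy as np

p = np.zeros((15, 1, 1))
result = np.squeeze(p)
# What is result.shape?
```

(15,)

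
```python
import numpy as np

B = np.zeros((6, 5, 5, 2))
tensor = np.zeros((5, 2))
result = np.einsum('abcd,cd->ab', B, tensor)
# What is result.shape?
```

(6, 5)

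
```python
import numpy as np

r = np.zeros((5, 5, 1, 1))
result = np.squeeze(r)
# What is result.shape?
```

(5, 5)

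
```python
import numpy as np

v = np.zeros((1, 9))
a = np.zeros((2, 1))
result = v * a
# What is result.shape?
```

(2, 9)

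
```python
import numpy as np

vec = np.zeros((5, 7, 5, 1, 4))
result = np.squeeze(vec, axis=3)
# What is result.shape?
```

(5, 7, 5, 4)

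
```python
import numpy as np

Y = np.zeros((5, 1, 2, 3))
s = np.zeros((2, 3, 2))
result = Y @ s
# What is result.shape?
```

(5, 2, 2, 2)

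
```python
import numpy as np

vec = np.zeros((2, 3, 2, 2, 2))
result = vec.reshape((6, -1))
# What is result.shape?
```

(6, 8)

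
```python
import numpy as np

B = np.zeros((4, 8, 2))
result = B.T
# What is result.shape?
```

(2, 8, 4)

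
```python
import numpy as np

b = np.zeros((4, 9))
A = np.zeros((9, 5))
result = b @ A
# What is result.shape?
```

(4, 5)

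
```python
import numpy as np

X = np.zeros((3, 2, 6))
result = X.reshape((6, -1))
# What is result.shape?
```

(6, 6)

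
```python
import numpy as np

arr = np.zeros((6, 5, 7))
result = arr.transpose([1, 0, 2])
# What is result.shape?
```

(5, 6, 7)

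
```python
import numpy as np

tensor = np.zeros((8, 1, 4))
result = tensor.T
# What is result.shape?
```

(4, 1, 8)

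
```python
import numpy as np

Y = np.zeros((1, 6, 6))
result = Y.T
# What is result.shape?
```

(6, 6, 1)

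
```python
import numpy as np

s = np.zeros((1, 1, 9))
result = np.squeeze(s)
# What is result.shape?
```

(9,)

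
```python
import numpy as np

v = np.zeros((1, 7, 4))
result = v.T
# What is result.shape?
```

(4, 7, 1)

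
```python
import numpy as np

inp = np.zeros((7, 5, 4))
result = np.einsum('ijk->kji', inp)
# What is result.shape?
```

(4, 5, 7)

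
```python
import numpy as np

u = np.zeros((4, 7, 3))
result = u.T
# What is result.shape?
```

(3, 7, 4)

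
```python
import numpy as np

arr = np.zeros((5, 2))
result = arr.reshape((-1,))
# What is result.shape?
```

(10,)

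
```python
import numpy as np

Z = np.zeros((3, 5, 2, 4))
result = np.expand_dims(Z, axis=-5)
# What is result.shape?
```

(1, 3, 5, 2, 4)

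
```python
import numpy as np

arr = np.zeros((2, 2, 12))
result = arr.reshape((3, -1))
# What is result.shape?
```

(3, 16)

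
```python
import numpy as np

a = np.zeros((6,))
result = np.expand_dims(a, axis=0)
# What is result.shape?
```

(1, 6)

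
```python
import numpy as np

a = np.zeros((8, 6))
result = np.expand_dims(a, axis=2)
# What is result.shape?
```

(8, 6, 1)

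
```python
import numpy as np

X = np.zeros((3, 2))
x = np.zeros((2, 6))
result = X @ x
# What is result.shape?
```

(3, 6)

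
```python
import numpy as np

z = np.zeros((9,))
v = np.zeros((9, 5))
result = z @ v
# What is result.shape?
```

(5,)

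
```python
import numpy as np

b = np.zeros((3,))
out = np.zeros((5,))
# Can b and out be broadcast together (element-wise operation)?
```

No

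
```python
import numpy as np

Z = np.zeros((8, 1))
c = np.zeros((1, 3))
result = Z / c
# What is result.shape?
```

(8, 3)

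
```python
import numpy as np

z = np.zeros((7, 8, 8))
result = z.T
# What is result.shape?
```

(8, 8, 7)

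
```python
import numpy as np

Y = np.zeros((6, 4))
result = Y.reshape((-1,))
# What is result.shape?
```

(24,)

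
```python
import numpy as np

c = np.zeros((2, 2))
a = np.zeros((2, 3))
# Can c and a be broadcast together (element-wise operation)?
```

No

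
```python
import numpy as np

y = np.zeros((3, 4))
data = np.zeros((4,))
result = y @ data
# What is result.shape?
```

(3,)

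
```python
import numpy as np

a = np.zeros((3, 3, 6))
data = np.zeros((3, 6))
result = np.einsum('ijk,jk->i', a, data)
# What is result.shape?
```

(3,)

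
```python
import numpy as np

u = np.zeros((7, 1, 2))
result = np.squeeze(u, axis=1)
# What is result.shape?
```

(7, 2)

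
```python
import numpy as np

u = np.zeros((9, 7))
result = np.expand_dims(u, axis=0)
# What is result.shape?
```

(1, 9, 7)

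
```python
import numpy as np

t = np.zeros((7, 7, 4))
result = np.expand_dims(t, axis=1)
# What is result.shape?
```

(7, 1, 7, 4)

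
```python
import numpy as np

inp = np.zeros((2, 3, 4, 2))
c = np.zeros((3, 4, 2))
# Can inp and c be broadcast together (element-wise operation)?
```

Yes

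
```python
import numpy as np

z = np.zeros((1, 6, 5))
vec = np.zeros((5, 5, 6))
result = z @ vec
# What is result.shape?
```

(5, 6, 6)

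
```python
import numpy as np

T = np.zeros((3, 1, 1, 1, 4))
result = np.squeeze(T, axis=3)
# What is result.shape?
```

(3, 1, 1, 4)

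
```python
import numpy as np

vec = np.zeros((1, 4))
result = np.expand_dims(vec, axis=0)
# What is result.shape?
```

(1, 1, 4)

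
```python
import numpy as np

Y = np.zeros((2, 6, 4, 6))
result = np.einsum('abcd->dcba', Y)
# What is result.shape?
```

(6, 4, 6, 2)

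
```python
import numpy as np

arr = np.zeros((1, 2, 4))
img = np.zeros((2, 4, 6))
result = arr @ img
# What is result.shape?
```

(2, 2, 6)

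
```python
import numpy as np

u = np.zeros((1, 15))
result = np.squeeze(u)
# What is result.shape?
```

(15,)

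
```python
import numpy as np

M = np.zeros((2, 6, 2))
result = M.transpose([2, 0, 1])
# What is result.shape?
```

(2, 2, 6)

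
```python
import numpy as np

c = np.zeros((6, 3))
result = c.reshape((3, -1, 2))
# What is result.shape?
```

(3, 3, 2)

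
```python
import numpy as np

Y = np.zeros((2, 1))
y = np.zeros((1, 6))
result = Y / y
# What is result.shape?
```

(2, 6)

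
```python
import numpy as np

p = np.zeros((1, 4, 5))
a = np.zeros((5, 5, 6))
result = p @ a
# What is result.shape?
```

(5, 4, 6)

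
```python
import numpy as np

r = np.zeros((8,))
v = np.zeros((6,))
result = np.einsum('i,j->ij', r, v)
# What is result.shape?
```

(8, 6)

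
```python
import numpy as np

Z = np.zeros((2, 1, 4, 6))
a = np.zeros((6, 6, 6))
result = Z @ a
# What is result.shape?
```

(2, 6, 4, 6)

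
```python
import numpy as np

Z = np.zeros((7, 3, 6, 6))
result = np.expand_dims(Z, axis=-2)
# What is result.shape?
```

(7, 3, 6, 1, 6)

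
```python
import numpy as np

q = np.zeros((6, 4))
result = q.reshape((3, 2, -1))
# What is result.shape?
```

(3, 2, 4)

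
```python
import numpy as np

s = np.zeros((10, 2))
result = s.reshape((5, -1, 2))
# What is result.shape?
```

(5, 2, 2)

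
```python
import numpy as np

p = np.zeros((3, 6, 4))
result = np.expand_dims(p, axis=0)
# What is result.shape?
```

(1, 3, 6, 4)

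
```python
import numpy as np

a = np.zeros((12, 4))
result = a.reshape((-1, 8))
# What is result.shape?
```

(6, 8)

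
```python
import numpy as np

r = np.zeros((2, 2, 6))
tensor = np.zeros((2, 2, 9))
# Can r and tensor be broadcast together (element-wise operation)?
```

No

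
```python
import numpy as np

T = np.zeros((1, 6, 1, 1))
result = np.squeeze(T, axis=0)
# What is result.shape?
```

(6, 1, 1)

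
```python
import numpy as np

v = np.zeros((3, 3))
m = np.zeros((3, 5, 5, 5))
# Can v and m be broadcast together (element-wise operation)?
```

No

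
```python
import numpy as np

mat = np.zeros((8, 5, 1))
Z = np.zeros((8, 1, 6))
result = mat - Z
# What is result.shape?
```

(8, 5, 6)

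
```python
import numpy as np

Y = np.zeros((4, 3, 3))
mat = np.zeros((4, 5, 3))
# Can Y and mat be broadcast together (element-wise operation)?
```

No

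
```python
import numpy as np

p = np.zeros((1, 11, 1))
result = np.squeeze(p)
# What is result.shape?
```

(11,)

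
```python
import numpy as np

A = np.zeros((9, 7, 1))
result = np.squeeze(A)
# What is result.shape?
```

(9, 7)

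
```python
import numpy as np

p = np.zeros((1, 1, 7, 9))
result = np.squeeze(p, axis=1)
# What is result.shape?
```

(1, 7, 9)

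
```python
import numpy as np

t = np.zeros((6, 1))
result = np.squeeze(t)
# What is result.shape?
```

(6,)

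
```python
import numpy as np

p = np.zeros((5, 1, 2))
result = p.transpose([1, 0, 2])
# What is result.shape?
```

(1, 5, 2)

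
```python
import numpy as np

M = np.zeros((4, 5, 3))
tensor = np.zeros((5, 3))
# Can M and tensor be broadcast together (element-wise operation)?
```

Yes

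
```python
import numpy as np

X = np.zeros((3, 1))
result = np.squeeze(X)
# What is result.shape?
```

(3,)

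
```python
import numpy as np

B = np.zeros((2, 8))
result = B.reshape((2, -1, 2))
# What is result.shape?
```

(2, 4, 2)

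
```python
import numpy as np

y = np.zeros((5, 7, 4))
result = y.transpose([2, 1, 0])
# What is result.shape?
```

(4, 7, 5)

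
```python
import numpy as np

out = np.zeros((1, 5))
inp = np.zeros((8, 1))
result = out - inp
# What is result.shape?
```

(8, 5)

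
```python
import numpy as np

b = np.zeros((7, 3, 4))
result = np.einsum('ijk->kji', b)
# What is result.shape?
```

(4, 3, 7)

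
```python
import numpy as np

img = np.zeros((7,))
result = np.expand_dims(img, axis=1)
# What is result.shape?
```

(7, 1)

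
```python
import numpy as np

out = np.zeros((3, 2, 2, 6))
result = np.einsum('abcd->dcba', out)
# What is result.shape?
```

(6, 2, 2, 3)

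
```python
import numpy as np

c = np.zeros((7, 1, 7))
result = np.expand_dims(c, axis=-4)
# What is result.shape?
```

(1, 7, 1, 7)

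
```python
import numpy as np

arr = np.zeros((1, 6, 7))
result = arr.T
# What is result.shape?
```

(7, 6, 1)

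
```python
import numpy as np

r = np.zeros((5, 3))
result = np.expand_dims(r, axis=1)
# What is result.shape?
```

(5, 1, 3)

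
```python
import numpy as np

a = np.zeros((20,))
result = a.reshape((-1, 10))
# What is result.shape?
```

(2, 10)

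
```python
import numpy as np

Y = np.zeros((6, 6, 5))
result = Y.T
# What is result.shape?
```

(5, 6, 6)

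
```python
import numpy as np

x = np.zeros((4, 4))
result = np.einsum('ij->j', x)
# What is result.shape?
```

(4,)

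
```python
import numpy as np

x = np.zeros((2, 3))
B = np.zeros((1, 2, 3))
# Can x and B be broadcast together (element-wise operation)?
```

Yes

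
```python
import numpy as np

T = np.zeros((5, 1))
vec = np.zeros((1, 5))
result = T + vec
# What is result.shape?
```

(5, 5)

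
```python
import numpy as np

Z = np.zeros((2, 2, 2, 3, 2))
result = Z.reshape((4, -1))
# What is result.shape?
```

(4, 12)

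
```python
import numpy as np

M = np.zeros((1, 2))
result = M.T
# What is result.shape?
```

(2, 1)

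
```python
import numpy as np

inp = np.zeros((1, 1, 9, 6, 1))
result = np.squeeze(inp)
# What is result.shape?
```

(9, 6)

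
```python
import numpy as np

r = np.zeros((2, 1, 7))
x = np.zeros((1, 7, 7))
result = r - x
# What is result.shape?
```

(2, 7, 7)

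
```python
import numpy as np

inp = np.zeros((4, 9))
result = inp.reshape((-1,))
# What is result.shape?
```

(36,)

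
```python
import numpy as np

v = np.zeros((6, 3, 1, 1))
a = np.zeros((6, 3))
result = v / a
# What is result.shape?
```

(6, 3, 6, 3)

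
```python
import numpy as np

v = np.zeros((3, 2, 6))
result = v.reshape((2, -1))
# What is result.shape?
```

(2, 18)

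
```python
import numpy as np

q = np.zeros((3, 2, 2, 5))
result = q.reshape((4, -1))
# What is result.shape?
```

(4, 15)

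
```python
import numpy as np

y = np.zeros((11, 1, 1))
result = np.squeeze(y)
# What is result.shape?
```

(11,)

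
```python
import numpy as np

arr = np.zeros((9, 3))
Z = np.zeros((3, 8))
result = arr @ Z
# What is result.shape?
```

(9, 8)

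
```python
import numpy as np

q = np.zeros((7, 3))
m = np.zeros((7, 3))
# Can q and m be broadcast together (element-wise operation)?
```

Yes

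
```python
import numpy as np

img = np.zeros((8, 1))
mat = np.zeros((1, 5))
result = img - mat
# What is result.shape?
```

(8, 5)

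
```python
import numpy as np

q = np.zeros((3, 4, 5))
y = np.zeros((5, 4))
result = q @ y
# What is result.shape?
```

(3, 4, 4)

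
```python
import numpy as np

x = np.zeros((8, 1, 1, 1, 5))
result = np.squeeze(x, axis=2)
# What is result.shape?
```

(8, 1, 1, 5)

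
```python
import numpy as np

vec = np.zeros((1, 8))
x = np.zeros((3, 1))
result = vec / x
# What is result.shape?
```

(3, 8)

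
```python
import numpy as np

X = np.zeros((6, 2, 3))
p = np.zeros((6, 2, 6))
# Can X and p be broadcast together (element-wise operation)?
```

No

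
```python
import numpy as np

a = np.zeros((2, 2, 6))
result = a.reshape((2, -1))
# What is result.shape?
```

(2, 12)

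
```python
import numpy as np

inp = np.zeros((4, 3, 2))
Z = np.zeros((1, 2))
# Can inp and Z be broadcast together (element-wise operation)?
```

Yes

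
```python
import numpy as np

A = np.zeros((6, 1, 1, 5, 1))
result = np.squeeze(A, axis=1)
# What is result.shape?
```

(6, 1, 5, 1)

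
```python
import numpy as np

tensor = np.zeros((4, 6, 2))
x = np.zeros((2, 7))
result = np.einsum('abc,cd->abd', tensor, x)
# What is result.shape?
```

(4, 6, 7)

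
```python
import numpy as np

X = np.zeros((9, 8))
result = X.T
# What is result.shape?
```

(8, 9)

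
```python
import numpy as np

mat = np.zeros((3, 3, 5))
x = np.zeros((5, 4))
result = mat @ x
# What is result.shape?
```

(3, 3, 4)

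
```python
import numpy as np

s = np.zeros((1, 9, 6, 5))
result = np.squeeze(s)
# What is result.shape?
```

(9, 6, 5)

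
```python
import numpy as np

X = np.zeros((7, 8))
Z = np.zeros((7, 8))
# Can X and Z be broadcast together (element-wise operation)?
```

Yes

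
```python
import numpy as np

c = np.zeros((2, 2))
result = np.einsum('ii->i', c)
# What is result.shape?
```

(2,)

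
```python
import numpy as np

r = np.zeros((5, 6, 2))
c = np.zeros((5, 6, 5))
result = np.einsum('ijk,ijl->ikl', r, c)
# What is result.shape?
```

(5, 2, 5)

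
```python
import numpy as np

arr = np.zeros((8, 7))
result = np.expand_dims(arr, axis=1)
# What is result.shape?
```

(8, 1, 7)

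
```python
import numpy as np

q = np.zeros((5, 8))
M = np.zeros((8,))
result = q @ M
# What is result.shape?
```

(5,)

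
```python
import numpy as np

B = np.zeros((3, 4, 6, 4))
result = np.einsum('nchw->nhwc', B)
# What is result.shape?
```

(3, 6, 4, 4)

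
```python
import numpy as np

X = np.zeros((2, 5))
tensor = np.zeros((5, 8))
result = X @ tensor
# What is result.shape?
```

(2, 8)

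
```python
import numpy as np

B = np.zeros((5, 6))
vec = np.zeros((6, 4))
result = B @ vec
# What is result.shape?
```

(5, 4)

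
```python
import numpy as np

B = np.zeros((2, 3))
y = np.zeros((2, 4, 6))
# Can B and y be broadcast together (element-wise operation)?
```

No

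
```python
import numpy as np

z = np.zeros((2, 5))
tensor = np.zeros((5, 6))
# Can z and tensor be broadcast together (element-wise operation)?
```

No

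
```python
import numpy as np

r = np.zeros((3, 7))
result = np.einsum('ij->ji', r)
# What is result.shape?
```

(7, 3)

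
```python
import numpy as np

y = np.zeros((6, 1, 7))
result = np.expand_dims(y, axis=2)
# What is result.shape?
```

(6, 1, 1, 7)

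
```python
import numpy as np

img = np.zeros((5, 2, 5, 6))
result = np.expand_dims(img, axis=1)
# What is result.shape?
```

(5, 1, 2, 5, 6)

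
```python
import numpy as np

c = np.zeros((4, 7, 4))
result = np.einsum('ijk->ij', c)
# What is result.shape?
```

(4, 7)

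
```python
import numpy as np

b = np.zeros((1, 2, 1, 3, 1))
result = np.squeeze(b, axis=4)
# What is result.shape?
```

(1, 2, 1, 3)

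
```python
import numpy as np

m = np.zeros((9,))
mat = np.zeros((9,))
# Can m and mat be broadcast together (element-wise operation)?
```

Yes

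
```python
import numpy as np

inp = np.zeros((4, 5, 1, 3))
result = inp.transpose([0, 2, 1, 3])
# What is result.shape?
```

(4, 1, 5, 3)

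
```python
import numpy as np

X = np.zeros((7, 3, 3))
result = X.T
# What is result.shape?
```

(3, 3, 7)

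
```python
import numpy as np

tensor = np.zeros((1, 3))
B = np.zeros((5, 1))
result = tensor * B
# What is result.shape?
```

(5, 3)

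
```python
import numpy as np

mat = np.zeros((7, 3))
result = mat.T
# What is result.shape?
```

(3, 7)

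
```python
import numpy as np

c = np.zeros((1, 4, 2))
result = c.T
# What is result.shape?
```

(2, 4, 1)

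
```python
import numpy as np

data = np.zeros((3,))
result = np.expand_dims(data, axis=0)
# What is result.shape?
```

(1, 3)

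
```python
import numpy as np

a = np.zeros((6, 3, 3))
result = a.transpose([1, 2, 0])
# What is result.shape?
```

(3, 3, 6)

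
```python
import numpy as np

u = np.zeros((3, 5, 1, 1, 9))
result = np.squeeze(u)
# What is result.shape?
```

(3, 5, 9)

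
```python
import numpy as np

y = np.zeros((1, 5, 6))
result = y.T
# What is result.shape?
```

(6, 5, 1)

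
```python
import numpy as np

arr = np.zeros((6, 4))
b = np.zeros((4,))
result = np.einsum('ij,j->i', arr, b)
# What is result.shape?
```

(6,)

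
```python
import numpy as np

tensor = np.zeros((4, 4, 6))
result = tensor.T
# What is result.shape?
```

(6, 4, 4)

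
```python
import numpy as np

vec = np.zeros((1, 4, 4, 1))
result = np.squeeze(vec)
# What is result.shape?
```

(4, 4)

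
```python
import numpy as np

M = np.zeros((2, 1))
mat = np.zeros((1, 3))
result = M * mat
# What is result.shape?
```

(2, 3)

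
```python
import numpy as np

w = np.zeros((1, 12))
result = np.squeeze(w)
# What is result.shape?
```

(12,)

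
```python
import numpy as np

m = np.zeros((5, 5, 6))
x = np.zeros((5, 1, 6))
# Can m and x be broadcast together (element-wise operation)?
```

Yes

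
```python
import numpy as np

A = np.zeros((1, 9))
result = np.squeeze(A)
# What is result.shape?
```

(9,)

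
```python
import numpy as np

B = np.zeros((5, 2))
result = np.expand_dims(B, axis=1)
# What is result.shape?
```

(5, 1, 2)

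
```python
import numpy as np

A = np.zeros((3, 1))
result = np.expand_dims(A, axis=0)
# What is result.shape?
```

(1, 3, 1)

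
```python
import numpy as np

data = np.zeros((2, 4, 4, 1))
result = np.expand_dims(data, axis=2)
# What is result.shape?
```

(2, 4, 1, 4, 1)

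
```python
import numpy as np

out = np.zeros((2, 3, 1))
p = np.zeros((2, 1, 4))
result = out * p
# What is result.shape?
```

(2, 3, 4)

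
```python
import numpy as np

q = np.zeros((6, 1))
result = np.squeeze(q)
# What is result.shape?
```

(6,)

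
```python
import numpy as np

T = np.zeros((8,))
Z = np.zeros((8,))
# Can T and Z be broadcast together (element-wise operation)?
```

Yes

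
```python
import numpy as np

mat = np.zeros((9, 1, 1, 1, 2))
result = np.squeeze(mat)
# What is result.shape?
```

(9, 2)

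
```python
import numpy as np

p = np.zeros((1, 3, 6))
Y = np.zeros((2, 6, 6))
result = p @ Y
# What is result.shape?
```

(2, 3, 6)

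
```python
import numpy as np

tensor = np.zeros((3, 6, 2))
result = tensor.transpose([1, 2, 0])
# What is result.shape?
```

(6, 2, 3)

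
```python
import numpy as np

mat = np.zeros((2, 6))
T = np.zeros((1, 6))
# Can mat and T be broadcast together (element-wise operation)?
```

Yes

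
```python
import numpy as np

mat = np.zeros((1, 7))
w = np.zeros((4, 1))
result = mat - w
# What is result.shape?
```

(4, 7)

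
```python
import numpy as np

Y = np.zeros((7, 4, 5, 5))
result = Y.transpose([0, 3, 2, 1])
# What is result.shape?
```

(7, 5, 5, 4)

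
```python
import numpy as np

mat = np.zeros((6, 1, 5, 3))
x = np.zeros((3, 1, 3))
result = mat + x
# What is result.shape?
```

(6, 3, 5, 3)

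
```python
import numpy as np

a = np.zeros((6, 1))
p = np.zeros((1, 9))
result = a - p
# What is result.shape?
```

(6, 9)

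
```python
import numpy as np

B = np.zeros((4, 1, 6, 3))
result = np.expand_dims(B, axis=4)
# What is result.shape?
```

(4, 1, 6, 3, 1)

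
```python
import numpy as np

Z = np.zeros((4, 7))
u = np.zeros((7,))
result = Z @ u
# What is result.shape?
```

(4,)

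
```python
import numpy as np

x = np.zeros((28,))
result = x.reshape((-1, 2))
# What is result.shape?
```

(14, 2)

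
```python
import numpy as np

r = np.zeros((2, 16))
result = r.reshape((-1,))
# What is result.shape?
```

(32,)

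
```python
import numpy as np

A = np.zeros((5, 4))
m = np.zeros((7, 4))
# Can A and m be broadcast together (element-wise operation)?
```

No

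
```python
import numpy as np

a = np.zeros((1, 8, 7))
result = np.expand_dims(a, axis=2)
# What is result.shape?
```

(1, 8, 1, 7)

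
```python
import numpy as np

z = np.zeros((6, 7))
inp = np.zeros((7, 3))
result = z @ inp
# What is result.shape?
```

(6, 3)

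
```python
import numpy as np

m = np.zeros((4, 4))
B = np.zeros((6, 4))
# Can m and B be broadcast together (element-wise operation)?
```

No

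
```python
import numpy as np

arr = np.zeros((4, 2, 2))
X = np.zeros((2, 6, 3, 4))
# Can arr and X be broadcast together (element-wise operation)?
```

No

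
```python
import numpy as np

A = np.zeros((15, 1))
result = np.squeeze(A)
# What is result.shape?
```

(15,)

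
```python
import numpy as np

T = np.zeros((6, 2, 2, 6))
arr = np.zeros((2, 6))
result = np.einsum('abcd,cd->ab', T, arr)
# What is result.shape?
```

(6, 2)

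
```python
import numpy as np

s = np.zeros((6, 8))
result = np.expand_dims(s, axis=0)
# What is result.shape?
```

(1, 6, 8)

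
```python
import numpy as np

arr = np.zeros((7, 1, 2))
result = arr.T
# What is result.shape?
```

(2, 1, 7)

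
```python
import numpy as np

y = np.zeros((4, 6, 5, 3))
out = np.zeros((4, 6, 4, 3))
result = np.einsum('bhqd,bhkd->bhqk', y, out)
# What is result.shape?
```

(4, 6, 5, 4)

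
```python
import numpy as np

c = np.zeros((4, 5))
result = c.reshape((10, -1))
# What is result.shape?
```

(10, 2)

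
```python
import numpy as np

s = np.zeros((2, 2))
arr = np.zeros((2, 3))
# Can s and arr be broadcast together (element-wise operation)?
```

No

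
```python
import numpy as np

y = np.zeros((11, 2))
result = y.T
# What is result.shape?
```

(2, 11)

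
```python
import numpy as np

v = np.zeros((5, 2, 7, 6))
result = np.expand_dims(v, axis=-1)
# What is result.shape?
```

(5, 2, 7, 6, 1)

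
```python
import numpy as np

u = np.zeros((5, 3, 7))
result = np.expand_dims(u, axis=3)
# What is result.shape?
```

(5, 3, 7, 1)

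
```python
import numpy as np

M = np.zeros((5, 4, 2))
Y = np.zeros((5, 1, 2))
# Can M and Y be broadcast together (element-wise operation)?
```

Yes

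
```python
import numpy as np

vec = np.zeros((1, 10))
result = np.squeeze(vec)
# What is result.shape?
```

(10,)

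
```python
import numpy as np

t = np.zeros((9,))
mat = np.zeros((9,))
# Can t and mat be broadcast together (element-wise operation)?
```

Yes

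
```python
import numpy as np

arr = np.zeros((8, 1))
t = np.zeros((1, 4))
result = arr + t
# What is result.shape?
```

(8, 4)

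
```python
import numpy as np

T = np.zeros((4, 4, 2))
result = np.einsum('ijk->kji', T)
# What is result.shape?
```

(2, 4, 4)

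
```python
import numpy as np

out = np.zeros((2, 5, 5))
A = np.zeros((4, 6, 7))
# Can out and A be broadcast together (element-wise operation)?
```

No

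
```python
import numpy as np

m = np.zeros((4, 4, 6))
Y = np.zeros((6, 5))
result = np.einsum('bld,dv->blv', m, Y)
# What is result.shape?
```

(4, 4, 5)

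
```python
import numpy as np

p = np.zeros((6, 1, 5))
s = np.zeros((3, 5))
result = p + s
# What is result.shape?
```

(6, 3, 5)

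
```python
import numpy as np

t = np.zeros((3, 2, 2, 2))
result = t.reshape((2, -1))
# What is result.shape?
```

(2, 12)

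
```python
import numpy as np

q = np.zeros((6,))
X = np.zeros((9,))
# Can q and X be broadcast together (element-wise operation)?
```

No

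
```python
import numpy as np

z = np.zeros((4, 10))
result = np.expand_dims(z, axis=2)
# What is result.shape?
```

(4, 10, 1)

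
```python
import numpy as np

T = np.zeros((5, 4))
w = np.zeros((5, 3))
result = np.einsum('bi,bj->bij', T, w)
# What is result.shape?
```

(5, 4, 3)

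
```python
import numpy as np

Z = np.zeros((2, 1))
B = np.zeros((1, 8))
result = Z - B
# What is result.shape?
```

(2, 8)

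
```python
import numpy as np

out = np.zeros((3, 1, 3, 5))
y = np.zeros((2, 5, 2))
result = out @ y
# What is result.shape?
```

(3, 2, 3, 2)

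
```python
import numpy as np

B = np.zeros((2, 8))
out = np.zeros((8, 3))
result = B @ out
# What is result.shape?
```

(2, 3)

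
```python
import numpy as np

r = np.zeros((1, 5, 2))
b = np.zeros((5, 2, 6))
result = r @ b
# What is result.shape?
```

(5, 5, 6)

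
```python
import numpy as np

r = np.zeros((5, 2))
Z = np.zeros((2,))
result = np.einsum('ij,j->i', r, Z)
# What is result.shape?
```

(5,)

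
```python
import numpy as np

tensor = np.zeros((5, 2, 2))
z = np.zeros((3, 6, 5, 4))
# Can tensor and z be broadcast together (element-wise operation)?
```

No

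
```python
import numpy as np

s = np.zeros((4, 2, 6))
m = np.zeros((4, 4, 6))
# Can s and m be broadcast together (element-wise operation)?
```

No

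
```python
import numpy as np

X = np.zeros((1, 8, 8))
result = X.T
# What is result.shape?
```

(8, 8, 1)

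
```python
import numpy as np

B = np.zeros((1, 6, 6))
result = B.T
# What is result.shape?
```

(6, 6, 1)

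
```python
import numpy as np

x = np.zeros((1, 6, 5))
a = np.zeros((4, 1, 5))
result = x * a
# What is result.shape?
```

(4, 6, 5)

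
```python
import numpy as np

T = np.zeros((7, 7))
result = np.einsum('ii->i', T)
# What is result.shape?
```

(7,)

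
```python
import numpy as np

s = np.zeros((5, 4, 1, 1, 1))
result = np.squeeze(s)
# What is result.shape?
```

(5, 4)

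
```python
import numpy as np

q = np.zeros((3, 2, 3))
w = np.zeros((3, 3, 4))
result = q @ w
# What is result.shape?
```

(3, 2, 4)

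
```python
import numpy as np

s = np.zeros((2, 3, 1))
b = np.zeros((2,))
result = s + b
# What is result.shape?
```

(2, 3, 2)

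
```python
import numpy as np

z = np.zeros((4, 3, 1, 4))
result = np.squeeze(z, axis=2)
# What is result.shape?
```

(4, 3, 4)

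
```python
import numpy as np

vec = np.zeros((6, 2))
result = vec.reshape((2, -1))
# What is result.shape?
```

(2, 6)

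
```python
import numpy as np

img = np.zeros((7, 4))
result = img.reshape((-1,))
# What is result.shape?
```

(28,)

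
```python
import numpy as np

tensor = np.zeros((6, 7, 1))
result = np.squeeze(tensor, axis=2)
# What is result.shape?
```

(6, 7)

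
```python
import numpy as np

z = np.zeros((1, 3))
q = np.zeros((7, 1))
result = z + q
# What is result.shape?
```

(7, 3)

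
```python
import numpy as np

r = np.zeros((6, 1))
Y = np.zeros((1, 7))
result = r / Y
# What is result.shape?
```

(6, 7)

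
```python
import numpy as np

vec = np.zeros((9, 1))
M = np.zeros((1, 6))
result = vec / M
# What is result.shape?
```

(9, 6)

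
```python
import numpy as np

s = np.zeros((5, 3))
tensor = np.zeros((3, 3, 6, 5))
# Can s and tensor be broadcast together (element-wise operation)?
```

No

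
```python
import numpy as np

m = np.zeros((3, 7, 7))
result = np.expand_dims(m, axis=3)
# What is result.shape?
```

(3, 7, 7, 1)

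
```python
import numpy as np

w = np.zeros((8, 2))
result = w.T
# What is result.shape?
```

(2, 8)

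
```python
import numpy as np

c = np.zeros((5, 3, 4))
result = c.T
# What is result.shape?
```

(4, 3, 5)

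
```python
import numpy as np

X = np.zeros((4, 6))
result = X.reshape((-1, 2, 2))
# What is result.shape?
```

(6, 2, 2)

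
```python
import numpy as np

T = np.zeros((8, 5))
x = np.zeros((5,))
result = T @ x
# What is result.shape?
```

(8,)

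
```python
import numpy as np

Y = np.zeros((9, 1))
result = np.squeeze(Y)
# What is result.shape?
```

(9,)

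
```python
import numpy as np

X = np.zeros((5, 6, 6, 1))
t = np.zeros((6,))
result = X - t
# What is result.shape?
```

(5, 6, 6, 6)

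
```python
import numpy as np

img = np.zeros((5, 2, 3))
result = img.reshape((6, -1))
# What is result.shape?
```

(6, 5)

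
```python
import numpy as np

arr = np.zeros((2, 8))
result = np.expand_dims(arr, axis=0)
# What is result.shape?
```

(1, 2, 8)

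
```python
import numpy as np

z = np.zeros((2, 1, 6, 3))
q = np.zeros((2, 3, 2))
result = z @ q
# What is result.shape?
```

(2, 2, 6, 2)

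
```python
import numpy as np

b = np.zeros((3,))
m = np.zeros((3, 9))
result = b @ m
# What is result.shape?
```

(9,)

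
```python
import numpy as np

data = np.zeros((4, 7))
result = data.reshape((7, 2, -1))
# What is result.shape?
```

(7, 2, 2)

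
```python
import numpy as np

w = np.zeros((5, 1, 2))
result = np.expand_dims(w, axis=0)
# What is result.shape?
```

(1, 5, 1, 2)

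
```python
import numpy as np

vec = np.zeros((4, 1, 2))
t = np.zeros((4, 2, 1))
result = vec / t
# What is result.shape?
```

(4, 2, 2)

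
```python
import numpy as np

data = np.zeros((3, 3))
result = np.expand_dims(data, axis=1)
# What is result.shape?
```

(3, 1, 3)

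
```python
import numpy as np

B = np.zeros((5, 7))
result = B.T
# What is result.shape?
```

(7, 5)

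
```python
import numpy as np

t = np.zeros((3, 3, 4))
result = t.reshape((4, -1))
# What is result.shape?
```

(4, 9)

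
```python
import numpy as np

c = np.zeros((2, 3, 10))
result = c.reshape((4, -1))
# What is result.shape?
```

(4, 15)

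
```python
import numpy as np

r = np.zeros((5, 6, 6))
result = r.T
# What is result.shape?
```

(6, 6, 5)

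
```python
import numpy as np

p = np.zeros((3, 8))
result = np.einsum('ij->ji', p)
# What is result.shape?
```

(8, 3)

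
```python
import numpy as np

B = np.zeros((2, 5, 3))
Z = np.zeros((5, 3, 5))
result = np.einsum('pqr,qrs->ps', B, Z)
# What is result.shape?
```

(2, 5)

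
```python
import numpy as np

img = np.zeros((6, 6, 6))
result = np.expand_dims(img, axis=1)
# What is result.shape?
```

(6, 1, 6, 6)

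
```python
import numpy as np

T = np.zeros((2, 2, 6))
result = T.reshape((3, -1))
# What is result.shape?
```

(3, 8)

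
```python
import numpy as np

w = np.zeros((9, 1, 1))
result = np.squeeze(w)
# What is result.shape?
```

(9,)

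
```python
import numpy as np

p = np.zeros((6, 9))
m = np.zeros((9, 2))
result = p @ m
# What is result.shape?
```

(6, 2)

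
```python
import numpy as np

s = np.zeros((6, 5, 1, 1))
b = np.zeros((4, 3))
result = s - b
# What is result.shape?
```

(6, 5, 4, 3)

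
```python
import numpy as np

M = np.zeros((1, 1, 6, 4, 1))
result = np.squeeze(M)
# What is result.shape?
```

(6, 4)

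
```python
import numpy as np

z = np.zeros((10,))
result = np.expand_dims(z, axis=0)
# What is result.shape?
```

(1, 10)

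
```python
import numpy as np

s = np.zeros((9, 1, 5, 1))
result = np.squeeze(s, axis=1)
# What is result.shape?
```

(9, 5, 1)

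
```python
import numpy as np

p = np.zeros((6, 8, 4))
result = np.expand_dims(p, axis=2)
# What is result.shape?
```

(6, 8, 1, 4)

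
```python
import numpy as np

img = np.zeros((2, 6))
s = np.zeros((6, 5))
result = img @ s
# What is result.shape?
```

(2, 5)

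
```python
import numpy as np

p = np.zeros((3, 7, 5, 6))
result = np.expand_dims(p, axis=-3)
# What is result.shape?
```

(3, 7, 1, 5, 6)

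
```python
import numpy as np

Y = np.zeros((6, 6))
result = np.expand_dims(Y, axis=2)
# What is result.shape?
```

(6, 6, 1)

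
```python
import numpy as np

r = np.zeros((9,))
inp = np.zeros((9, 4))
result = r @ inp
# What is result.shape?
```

(4,)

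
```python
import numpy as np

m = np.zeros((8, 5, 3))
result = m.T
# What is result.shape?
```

(3, 5, 8)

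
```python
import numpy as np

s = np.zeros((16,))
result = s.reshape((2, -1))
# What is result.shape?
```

(2, 8)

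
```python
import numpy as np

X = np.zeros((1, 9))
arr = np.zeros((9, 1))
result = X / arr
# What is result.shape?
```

(9, 9)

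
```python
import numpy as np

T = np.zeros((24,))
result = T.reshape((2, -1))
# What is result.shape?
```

(2, 12)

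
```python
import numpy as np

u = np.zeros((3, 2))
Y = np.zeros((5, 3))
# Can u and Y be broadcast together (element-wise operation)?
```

No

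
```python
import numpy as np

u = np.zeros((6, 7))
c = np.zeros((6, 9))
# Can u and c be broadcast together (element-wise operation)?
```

No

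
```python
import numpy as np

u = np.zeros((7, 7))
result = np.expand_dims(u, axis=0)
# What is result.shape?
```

(1, 7, 7)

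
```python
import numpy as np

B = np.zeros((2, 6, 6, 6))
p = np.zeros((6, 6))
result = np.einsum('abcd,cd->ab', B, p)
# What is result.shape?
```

(2, 6)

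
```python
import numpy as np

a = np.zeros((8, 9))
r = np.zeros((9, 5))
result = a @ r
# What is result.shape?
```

(8, 5)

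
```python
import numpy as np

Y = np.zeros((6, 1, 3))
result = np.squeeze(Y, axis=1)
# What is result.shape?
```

(6, 3)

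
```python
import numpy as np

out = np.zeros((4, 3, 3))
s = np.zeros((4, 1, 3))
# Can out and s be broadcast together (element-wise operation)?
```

Yes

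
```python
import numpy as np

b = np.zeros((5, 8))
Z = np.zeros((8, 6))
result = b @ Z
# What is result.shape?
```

(5, 6)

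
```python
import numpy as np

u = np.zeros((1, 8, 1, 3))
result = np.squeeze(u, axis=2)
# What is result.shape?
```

(1, 8, 3)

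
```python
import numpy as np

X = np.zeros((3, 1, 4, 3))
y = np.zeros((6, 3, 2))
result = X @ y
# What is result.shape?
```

(3, 6, 4, 2)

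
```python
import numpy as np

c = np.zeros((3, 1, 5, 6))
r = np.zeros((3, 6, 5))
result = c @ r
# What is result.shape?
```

(3, 3, 5, 5)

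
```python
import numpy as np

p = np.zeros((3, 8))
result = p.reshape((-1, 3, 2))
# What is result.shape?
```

(4, 3, 2)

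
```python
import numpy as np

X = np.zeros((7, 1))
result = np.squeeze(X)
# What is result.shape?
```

(7,)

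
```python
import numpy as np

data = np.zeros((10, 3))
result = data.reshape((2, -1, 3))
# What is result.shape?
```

(2, 5, 3)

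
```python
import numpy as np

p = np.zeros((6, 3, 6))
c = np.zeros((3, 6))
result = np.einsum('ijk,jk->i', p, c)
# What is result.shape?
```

(6,)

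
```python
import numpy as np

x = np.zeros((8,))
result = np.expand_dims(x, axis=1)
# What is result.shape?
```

(8, 1)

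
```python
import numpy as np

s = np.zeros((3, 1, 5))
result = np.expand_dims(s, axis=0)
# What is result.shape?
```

(1, 3, 1, 5)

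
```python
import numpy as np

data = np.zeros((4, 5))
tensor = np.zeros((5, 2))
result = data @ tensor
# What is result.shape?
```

(4, 2)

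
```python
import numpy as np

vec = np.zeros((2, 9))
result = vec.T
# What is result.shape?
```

(9, 2)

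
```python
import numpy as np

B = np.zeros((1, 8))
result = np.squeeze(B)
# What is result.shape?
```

(8,)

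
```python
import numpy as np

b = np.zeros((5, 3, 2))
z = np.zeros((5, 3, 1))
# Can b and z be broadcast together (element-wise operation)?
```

Yes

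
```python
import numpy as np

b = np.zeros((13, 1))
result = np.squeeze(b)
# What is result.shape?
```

(13,)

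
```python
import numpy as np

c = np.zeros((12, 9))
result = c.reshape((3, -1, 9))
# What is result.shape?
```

(3, 4, 9)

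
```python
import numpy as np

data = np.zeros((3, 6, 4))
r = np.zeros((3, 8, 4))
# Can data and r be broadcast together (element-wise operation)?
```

No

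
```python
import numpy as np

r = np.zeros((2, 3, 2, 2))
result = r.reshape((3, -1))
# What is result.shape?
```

(3, 8)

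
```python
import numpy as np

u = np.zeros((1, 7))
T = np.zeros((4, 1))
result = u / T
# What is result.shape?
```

(4, 7)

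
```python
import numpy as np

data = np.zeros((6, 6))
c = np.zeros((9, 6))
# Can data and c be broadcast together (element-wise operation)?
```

No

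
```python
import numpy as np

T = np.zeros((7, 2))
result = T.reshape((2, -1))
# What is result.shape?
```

(2, 7)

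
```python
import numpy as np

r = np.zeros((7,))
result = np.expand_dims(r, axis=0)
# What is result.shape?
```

(1, 7)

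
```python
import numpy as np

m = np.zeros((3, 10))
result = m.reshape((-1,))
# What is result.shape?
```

(30,)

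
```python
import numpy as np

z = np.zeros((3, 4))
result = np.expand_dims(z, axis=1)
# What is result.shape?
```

(3, 1, 4)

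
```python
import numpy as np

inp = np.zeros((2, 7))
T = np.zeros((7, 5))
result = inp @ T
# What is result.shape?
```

(2, 5)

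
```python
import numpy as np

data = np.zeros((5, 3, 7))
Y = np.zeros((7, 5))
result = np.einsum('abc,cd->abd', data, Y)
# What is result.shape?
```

(5, 3, 5)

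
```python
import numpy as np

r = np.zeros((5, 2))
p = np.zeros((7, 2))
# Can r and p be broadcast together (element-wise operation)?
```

No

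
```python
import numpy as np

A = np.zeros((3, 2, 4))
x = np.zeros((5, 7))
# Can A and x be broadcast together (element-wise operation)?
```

No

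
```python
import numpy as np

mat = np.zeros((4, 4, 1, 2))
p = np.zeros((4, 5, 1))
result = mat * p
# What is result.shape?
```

(4, 4, 5, 2)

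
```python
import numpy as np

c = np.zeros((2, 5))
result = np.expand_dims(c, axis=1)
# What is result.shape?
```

(2, 1, 5)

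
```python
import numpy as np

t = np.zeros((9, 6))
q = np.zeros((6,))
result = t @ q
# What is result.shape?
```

(9,)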